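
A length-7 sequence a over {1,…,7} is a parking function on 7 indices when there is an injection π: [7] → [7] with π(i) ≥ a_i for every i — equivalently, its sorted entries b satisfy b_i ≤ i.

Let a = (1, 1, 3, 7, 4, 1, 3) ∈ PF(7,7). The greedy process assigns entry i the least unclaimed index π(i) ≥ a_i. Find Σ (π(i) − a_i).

Σπ(i) = 1+…+7 = 28; Σa = 1+1+3+7+4+1+3 = 20; disp = 28−20 = 8.

8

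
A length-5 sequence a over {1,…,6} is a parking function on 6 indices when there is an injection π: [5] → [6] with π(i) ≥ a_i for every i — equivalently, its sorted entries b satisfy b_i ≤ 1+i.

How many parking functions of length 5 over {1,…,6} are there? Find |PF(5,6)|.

Count = 2·7^4 = 2×2401 = 4802 (Pollak)
One tuple (1,3,1,3,1) → sorted (1,1,1,3,3): b_i ≤ 1+i ∀i, a PF.

4802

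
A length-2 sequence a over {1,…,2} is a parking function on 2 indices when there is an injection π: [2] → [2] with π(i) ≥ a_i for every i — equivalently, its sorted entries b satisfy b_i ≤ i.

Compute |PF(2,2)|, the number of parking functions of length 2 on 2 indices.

|PF(2,2)| = (2−2+1)·(2+1)^(2−1) = 1 · 3 = 3 [KW]
E.g. (2,1) → sorted (1,2): b_i ≤ i ∀i, a PF.

3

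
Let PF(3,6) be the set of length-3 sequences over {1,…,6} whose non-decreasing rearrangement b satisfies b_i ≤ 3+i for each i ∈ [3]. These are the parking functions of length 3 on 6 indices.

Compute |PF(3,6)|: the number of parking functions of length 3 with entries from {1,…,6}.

|PF(3,6)| = (6−3+1)·(6+1)^(3−1) = 4×49 = 196
Example (5,4,6) → sorted (4,5,6): b_i ≤ 3+i ∀i, a PF.

196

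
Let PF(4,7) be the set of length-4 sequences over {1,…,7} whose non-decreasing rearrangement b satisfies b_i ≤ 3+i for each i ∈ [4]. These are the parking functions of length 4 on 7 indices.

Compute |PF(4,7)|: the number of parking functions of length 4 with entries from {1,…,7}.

#PF = 4·8^3 = 4·512 = 2048 [KW]
One tuple (7,1,1,6) → sorted (1,1,6,7): b_i ≤ 3+i ∀i, a PF.

2048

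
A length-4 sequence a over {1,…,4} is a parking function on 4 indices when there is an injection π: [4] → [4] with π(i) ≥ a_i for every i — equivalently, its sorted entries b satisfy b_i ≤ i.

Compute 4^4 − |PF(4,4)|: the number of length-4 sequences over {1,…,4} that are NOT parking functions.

|PF(4,4)| = 1·5^3 = 1×125 = 125
Check (2,3,2,2) → sorted (2,2,2,3): b_1=2>1, not a PF.
Total 256; non-PF = 256−125 = 131

131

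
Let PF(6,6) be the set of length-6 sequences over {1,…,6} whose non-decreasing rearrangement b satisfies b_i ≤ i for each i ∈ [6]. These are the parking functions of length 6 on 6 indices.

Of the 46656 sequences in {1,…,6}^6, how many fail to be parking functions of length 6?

29849

|PF| = (6−6+1)·(6+1)^(6−1) = 1×16807 = 16807
Check (2,3,5,4,3,4) → sorted (2,3,3,4,4,5): b_1=2>1, not a PF.
Total 46656; non-PF = 46656−16807 = 29849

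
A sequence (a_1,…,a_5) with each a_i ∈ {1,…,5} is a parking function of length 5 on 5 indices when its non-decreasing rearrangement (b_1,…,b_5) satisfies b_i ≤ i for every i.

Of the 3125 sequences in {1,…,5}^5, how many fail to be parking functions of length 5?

|PF| = (6−5)·6^(5−1) = 1 · 1296 = 1296 (Konheim–Weiss)
Check (4,5,5,5,2) → sorted (2,4,5,5,5): b_1=2>1, not a PF.
Total 3125; non-PF = 3125−1296 = 1829

1829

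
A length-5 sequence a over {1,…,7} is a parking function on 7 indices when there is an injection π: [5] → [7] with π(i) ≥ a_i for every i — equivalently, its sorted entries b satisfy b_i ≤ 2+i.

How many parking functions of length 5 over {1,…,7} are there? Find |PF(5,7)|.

12288

|PF(5,7)| = 3·8^4 = 3 · 4096 = 12288 [KW]
Example (6,3,1,3,7) → sorted (1,3,3,6,7): b_i ≤ 2+i ∀i, a PF.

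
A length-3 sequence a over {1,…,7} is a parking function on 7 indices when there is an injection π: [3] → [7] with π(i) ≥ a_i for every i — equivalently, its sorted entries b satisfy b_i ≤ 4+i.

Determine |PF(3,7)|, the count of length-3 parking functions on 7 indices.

320

#PF = (8−3)·8^(3−1) = 5·64 = 320 (Konheim–Weiss)
Check (3,2,3) → sorted (2,3,3): b_i ≤ 4+i ∀i, a PF.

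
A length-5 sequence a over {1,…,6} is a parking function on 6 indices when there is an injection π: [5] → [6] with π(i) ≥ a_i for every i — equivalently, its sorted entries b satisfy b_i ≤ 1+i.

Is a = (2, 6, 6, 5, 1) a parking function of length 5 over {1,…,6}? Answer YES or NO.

Rearranged: b = (1, 2, 5, 6, 6).
  b_1=1 ≤ 2
  b_2=2 ≤ 3
  b_3=5 > 4
  fails at i=3 ⇒ NO

NO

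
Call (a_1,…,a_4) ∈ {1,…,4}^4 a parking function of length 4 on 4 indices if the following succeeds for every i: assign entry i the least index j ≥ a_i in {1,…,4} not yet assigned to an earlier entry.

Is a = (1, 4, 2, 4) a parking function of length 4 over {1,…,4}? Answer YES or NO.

Sorted: b = (1, 2, 4, 4).
  b_1=1 ≤ 1
  b_2=2 ≤ 2
  b_3=4 > 3
  fails at i=3 ⇒ NO

NO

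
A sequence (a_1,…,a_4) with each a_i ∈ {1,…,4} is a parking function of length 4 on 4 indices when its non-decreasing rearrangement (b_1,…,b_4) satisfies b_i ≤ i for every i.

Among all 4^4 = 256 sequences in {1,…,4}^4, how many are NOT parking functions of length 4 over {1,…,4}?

|PF| = (4+1−4)·(4+1)^{4−1} = 1·125 = 125 (Konheim–Weiss)
Example (4,4,2,4) → sorted (2,4,4,4): b_1=2>1, not a PF.
So 256 − 125 = 131 fail.

131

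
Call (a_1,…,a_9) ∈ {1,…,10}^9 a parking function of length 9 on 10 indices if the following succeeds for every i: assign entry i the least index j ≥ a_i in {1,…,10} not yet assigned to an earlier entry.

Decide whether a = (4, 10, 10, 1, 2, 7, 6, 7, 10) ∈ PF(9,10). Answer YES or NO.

NO

Rearranged: b = (1, 2, 4, 6, 7, 7, 10, 10, 10).
  b_1=1 ≤ 2
  b_2=2 ≤ 3
  b_3=4 ≤ 4
  b_4=6 > 5
  fails at i=4 ⇒ NO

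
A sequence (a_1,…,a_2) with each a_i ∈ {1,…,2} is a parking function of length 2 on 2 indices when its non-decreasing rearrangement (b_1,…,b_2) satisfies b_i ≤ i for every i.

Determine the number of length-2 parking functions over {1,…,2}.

|PF| = (2+1−2)·(2+1)^{2−1} = 1 · 3 = 3 [KW]
Check (1,2) → sorted (1,2): b_i ≤ i ∀i, a PF.

3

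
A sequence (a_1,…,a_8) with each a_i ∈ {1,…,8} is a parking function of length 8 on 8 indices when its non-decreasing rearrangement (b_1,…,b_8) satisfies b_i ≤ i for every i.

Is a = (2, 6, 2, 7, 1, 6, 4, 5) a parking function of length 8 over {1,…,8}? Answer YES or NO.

YES

Rearranged: b = (1, 2, 2, 4, 5, 6, 6, 7).
  b_1=1 ≤ 1
  b_2=2 ≤ 2
  b_3=2 ≤ 3
  b_4=4 ≤ 4
  b_5=5 ≤ 5
  b_6=6 ≤ 6
  b_7=6 ≤ 7
  b_8=7 ≤ 8
All bounds hold ⇒ YES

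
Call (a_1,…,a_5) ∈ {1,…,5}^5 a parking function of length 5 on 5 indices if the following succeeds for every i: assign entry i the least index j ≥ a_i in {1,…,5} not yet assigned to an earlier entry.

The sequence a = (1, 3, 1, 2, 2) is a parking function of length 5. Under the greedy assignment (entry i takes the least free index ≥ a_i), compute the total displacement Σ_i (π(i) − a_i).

6

Σπ = 5·6/2 = 15 (π permutes [5]); Σa = 1+3+1+2+2 = 9; disp = 15−9 = 6.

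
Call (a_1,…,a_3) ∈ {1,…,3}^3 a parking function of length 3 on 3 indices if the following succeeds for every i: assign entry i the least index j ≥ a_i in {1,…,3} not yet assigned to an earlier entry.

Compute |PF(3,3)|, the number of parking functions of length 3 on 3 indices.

Count = (4−3)·4^(3−1) = 1 · 16 = 16 (Konheim–Weiss)
One tuple (1,1,1) → sorted (1,1,1): b_i ≤ i ∀i, a PF.

16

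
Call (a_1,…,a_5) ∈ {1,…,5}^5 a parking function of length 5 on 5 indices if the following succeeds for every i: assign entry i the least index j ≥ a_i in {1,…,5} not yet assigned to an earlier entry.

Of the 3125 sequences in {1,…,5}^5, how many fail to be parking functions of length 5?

1829

Count = (6−5)·6^(5−1) = 1×1296 = 1296 (Konheim–Weiss)
E.g. (3,4,4,3,4) → sorted (3,3,4,4,4): b_1=3>1, not a PF.
Total 3125; non-PF = 3125−1296 = 1829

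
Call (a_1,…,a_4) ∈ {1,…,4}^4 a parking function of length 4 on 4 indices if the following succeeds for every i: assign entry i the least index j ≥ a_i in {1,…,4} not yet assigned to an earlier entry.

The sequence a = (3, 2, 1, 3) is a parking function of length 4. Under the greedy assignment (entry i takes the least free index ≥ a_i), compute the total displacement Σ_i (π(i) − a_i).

1

Σπ = 10 ({1..4} each once); Σa = 3+2+1+3 = 9; disp = 10−9 = 1.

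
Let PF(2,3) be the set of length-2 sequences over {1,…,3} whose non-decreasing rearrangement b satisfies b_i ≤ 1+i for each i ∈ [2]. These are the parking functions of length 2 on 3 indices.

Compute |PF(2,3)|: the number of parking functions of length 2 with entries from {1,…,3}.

8

Count = (4−2)·4^(2−1) = 2·4 = 8 (Pollak)
Example (2,3) → sorted (2,3): b_i ≤ 1+i ∀i, a PF.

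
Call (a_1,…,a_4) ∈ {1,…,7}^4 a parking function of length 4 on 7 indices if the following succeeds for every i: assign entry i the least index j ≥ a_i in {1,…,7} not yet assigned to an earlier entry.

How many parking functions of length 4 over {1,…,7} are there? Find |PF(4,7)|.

2048

|PF| = (7+1−4)·(7+1)^{4−1} = 4×512 = 2048 (Konheim–Weiss)
One tuple (1,4,2,4) → sorted (1,2,4,4): b_i ≤ 3+i ∀i, a PF.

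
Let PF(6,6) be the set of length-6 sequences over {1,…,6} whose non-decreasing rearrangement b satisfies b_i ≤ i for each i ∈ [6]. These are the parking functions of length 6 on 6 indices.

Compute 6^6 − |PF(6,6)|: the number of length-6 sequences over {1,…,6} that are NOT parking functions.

|PF| = (7−6)·7^(6−1) = 1×16807 = 16807 (Pollak)
Example (5,6,4,6,4,5) → sorted (4,4,5,5,6,6): b_1=4>1, not a PF.
So 46656 − 16807 = 29849 fail.

29849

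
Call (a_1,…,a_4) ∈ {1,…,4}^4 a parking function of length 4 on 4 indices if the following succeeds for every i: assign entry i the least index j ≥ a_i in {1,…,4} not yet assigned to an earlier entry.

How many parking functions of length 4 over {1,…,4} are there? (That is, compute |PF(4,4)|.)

|PF| = (4+1−4)·(4+1)^{4−1} = 1×125 = 125 [KW]
Example (1,2,1,2) → sorted (1,1,2,2): b_i ≤ i ∀i, a PF.

125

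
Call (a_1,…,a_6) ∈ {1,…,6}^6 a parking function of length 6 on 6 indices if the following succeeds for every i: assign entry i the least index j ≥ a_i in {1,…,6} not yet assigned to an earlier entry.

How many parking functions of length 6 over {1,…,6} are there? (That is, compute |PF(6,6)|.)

16807

#PF = (6−6+1)·(6+1)^(6−1) = 1×16807 = 16807 (Pollak)
Check (2,5,6,1,1,4) → sorted (1,1,2,4,5,6): b_i ≤ i ∀i, a PF.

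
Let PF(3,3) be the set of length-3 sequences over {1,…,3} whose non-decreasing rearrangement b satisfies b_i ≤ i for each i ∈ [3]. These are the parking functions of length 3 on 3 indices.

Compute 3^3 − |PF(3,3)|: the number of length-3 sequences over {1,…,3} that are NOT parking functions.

11

#PF = 1·4^2 = 1·16 = 16 [KW]
One tuple (3,2,2) → sorted (2,2,3): b_1=2>1, not a PF.
3^3 − 16 = 27 − 16 = 11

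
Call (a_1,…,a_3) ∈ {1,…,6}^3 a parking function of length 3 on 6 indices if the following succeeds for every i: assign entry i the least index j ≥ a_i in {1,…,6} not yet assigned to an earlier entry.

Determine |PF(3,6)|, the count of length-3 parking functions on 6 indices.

196

|PF(3,6)| = (7−3)·7^(3−1) = 4 · 49 = 196
One tuple (2,4,3) → sorted (2,3,4): b_i ≤ 3+i ∀i, a PF.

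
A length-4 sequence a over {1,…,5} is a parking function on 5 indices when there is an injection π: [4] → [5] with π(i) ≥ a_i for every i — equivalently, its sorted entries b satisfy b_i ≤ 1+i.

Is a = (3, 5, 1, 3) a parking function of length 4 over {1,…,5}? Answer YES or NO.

Order a: b = (1, 3, 3, 5).
  b_1=1 ≤ 2
  b_2=3 ≤ 3
  b_3=3 ≤ 4
  b_4=5 ≤ 5
All bounds hold ⇒ YES

YES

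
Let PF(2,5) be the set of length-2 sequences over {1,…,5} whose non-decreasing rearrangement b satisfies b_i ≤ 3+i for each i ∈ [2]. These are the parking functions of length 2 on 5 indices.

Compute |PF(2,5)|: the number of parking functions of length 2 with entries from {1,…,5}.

24

Count = 4·6^1 = 4·6 = 24 [KW]
Example (1,2) → sorted (1,2): b_i ≤ 3+i ∀i, a PF.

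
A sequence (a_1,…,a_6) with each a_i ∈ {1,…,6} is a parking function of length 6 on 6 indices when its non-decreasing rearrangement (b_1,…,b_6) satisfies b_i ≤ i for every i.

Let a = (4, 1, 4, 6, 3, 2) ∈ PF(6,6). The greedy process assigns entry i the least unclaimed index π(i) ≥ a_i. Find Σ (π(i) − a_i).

Σπ(i) = 1+…+6 = 21; Σa = 4+1+4+6+3+2 = 20; disp = 21−20 = 1.

1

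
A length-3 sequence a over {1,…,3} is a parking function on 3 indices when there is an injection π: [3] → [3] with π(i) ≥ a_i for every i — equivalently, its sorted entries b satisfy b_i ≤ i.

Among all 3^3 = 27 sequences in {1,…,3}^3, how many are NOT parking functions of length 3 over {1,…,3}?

11

Count = (4−3)·4^(3−1) = 1·16 = 16 (Pollak)
Example (3,3,1) → sorted (1,3,3): b_2=3>2, not a PF.
Total 27; non-PF = 27−16 = 11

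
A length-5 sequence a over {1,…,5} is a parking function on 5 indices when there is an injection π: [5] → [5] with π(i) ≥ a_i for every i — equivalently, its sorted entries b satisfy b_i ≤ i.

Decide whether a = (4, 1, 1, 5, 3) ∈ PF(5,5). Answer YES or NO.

YES

Rearranged: b = (1, 1, 3, 4, 5).
  b_1=1 ≤ 1
  b_2=1 ≤ 2
  b_3=3 ≤ 3
  b_4=4 ≤ 4
  b_5=5 ≤ 5
All bounds hold ⇒ YES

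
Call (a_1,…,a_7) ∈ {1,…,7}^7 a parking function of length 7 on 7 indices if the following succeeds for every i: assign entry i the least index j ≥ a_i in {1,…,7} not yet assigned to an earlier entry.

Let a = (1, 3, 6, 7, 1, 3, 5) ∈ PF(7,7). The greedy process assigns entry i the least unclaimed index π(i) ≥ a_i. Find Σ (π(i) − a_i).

Σπ = 28 ({1..7} each once); Σa = 1+3+6+7+1+3+5 = 26; disp = 28−26 = 2.

2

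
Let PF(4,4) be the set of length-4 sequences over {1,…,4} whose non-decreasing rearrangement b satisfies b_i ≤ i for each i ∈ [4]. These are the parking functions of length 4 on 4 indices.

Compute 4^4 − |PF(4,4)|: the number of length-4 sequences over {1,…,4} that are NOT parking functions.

|PF(4,4)| = 1·5^3 = 1×125 = 125 (Konheim–Weiss)
Example (3,3,3,4) → sorted (3,3,3,4): b_1=3>1, not a PF.
4^4 − 125 = 256 − 125 = 131

131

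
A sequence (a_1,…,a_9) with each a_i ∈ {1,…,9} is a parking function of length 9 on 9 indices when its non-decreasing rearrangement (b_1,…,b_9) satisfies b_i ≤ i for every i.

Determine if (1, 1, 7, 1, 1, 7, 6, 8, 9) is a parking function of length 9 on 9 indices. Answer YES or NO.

NO

Sorted: b = (1, 1, 1, 1, 6, 7, 7, 8, 9).
  b_1=1 ≤ 1
  b_2=1 ≤ 2
  b_3=1 ≤ 3
  b_4=1 ≤ 4
  b_5=6 > 5
  fails at i=5 ⇒ NO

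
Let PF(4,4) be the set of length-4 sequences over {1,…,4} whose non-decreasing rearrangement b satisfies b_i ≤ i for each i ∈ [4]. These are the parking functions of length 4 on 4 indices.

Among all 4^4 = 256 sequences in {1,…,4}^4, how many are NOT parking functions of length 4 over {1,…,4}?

131

|PF| = (4−4+1)·(4+1)^(4−1) = 1·125 = 125 (Konheim–Weiss)
Example (1,4,4,2) → sorted (1,2,4,4): b_3=4>3, not a PF.
Total 256; non-PF = 256−125 = 131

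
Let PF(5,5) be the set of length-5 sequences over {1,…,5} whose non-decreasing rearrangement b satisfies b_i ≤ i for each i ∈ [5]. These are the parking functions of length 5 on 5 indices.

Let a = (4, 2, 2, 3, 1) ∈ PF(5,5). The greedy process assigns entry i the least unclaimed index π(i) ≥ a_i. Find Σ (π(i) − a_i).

Σπ(i) = 1+…+5 = 15; Σa = 4+2+2+3+1 = 12; disp = 15−12 = 3.

3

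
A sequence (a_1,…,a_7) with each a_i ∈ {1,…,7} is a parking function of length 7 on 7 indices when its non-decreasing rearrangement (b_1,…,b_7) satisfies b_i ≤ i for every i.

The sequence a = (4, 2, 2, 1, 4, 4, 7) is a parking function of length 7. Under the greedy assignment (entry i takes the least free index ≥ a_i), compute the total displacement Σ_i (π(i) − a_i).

4

Σπ = 28 ({1..7} each once); Σa = 4+2+2+1+4+4+7 = 24; disp = 28−24 = 4.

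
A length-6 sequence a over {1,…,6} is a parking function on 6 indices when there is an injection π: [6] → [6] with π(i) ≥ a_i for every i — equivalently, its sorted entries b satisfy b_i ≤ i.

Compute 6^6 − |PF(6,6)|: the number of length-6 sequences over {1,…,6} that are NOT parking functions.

|PF(6,6)| = (7−6)·7^(6−1) = 1 · 16807 = 16807 (Konheim–Weiss)
Check (3,5,3,5,1,4) → sorted (1,3,3,4,5,5): b_2=3>2, not a PF.
6^6 − 16807 = 46656 − 16807 = 29849

29849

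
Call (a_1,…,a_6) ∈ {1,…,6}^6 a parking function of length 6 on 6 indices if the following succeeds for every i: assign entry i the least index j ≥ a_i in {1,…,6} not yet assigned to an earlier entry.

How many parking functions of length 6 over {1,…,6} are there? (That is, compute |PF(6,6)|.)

|PF| = (6−6+1)·(6+1)^(6−1) = 1×16807 = 16807 (Konheim–Weiss)
E.g. (2,2,2,6,5,1) → sorted (1,2,2,2,5,6): b_i ≤ i ∀i, a PF.

16807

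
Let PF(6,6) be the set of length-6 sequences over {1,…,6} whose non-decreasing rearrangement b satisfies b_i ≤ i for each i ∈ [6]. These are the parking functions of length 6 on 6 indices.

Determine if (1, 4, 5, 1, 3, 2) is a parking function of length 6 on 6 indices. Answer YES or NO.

YES

Order a: b = (1, 1, 2, 3, 4, 5).
  b_1=1 ≤ 1
  b_2=1 ≤ 2
  b_3=2 ≤ 3
  b_4=3 ≤ 4
  b_5=4 ≤ 5
  b_6=5 ≤ 6
All bounds hold ⇒ YES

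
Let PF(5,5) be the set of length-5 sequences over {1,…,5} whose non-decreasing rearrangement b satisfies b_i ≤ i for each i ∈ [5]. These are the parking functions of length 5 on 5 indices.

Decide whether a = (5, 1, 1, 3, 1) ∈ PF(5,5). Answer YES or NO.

YES

Sorted: b = (1, 1, 1, 3, 5).
  b_1=1 ≤ 1
  b_2=1 ≤ 2
  b_3=1 ≤ 3
  b_4=3 ≤ 4
  b_5=5 ≤ 5
All bounds hold ⇒ YES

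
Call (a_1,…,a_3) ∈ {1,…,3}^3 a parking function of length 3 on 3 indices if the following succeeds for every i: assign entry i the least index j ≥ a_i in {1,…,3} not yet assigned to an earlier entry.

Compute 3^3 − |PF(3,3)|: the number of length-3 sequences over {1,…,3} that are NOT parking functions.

Count = (4−3)·4^(3−1) = 1·16 = 16 [KW]
Example (2,2,2) → sorted (2,2,2): b_1=2>1, not a PF.
3^3 − 16 = 27 − 16 = 11

11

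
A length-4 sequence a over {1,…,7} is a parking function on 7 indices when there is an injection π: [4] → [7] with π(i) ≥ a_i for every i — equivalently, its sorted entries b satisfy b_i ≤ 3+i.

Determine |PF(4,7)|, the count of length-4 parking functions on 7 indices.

2048

Count = (7+1−4)·(7+1)^{4−1} = 4·512 = 2048 (Pollak)
Check (1,1,1,3) → sorted (1,1,1,3): b_i ≤ 3+i ∀i, a PF.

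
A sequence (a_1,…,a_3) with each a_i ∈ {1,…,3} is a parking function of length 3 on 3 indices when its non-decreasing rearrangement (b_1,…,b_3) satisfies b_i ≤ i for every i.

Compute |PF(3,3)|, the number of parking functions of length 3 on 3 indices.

Count = (4−3)·4^(3−1) = 1×16 = 16 (Konheim–Weiss)
E.g. (1,2,2) → sorted (1,2,2): b_i ≤ i ∀i, a PF.

16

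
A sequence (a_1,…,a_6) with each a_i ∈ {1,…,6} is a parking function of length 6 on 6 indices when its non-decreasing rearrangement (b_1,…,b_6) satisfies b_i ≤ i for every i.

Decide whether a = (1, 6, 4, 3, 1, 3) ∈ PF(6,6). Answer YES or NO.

Sorted: b = (1, 1, 3, 3, 4, 6).
  b_1=1 ≤ 1
  b_2=1 ≤ 2
  b_3=3 ≤ 3
  b_4=3 ≤ 4
  b_5=4 ≤ 5
  b_6=6 ≤ 6
All bounds hold ⇒ YES

YES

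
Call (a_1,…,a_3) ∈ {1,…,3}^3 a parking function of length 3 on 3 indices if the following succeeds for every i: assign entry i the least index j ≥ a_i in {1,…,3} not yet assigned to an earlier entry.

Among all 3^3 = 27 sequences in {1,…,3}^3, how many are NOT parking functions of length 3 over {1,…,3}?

Count = 1·4^2 = 1×16 = 16 (Konheim–Weiss)
One tuple (2,2,2) → sorted (2,2,2): b_1=2>1, not a PF.
Total 27; non-PF = 27−16 = 11

11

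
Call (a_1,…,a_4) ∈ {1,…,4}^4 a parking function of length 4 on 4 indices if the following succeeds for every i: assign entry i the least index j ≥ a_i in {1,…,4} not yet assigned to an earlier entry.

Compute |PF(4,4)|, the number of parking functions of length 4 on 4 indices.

125

Count = (5−4)·5^(4−1) = 1·125 = 125 (Konheim–Weiss)
E.g. (2,3,1,3) → sorted (1,2,3,3): b_i ≤ i ∀i, a PF.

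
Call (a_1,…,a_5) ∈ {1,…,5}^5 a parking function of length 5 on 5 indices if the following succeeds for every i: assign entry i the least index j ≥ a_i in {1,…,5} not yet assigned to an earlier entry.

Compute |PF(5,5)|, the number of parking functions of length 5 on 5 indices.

1296

|PF(5,5)| = 1·6^4 = 1 · 1296 = 1296 (Konheim–Weiss)
E.g. (3,5,1,3,2) → sorted (1,2,3,3,5): b_i ≤ i ∀i, a PF.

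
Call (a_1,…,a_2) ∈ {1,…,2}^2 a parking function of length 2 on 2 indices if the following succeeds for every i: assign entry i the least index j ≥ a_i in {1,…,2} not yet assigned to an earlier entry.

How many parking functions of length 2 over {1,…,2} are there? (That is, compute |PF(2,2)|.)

3

Count = (3−2)·3^(2−1) = 1×3 = 3 [KW]
One tuple (1,2) → sorted (1,2): b_i ≤ i ∀i, a PF.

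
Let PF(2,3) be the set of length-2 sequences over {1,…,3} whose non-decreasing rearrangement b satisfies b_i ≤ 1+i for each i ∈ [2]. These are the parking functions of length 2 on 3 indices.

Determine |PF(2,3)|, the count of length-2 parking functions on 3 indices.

#PF = 2·4^1 = 2 · 4 = 8
Check (2,1) → sorted (1,2): b_i ≤ 1+i ∀i, a PF.

8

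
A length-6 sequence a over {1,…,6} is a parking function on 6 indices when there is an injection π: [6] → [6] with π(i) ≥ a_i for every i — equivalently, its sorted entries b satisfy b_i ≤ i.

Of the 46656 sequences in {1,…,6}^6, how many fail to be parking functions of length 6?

|PF| = (6−6+1)·(6+1)^(6−1) = 1·16807 = 16807 (Konheim–Weiss)
Check (6,4,4,2,3,5) → sorted (2,3,4,4,5,6): b_1=2>1, not a PF.
Total 46656; non-PF = 46656−16807 = 29849

29849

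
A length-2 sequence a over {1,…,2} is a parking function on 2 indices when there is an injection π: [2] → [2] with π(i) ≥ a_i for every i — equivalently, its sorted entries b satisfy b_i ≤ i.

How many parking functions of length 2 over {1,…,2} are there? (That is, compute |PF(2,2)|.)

|PF(2,2)| = (2+1−2)·(2+1)^{2−1} = 1 · 3 = 3 (Pollak)
Check (1,1) → sorted (1,1): b_i ≤ i ∀i, a PF.

3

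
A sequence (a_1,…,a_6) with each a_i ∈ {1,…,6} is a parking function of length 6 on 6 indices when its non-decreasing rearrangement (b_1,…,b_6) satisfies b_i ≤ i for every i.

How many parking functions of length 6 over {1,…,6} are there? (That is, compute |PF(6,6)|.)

16807

Count = (6+1−6)·(6+1)^{6−1} = 1 · 16807 = 16807 [KW]
E.g. (3,4,1,2,3,3) → sorted (1,2,3,3,3,4): b_i ≤ i ∀i, a PF.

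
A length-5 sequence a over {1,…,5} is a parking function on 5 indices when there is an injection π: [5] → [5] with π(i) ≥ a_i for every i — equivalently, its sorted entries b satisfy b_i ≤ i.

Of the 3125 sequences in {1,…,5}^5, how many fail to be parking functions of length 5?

1829

Count = 1·6^4 = 1 · 1296 = 1296 (Pollak)
Example (5,5,3,3,3) → sorted (3,3,3,5,5): b_1=3>1, not a PF.
Total 3125; non-PF = 3125−1296 = 1829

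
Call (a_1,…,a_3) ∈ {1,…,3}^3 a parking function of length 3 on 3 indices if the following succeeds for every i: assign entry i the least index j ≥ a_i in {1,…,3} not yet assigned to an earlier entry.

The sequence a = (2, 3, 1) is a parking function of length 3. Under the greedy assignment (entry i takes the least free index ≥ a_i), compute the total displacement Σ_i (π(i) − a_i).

0

Σπ = 6 ({1..3} each once); Σa = 2+3+1 = 6; disp = 6−6 = 0.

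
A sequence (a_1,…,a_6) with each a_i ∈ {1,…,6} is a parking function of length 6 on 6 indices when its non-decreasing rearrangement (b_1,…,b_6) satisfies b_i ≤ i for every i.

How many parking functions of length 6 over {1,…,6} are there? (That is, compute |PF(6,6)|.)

16807

|PF(6,6)| = 1·7^5 = 1·16807 = 16807 [KW]
E.g. (1,1,2,3,3,4) → sorted (1,1,2,3,3,4): b_i ≤ i ∀i, a PF.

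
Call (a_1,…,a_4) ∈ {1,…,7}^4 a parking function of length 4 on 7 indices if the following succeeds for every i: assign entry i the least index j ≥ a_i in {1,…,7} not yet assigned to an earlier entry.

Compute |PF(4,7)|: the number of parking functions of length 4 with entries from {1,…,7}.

2048

#PF = (7−4+1)·(7+1)^(4−1) = 4×512 = 2048
E.g. (5,6,4,4) → sorted (4,4,5,6): b_i ≤ 3+i ∀i, a PF.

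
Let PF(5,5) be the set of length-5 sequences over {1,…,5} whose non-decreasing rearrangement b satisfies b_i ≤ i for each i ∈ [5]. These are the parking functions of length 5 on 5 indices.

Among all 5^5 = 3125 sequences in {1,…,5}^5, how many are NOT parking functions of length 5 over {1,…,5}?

1829

|PF(5,5)| = (6−5)·6^(5−1) = 1×1296 = 1296 [KW]
E.g. (3,2,5,2,3) → sorted (2,2,3,3,5): b_1=2>1, not a PF.
So 3125 − 1296 = 1829 fail.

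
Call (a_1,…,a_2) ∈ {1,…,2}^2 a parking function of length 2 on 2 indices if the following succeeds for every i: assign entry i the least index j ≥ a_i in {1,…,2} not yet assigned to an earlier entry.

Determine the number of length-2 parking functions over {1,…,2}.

|PF| = (2−2+1)·(2+1)^(2−1) = 1×3 = 3 (Konheim–Weiss)
Example (1,2) → sorted (1,2): b_i ≤ i ∀i, a PF.

3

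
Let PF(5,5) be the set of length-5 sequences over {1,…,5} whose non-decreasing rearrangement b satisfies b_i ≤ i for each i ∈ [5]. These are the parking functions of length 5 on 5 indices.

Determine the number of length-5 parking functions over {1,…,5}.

|PF| = (6−5)·6^(5−1) = 1 · 1296 = 1296 (Pollak)
Check (2,1,1,2,4) → sorted (1,1,2,2,4): b_i ≤ i ∀i, a PF.

1296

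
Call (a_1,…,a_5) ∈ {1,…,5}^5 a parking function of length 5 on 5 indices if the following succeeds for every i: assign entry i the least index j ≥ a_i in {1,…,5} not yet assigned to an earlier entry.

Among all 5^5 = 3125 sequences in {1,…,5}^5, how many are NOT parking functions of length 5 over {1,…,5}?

1829

|PF| = (5−5+1)·(5+1)^(5−1) = 1·1296 = 1296 [KW]
Check (5,3,3,3,4) → sorted (3,3,3,4,5): b_1=3>1, not a PF.
Total 3125; non-PF = 3125−1296 = 1829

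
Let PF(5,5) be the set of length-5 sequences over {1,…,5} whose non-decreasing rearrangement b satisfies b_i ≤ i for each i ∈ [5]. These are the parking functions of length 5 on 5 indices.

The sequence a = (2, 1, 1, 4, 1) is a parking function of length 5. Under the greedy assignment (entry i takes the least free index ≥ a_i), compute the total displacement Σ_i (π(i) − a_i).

6

Σπ(i) = 1+…+5 = 15; Σa = 2+1+1+4+1 = 9; disp = 15−9 = 6.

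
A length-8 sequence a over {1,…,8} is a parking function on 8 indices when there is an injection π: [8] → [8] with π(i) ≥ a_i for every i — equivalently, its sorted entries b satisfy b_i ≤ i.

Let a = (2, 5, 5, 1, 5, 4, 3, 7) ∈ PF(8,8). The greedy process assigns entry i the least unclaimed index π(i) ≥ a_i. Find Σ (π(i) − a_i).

4

Σπ(i) = 1+…+8 = 36; Σa = 2+5+5+1+5+4+3+7 = 32; disp = 36−32 = 4.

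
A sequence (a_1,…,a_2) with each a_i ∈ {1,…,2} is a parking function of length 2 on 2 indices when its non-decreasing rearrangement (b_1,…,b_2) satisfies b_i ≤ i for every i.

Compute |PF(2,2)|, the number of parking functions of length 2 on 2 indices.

3

|PF| = 1·3^1 = 1 · 3 = 3 (Konheim–Weiss)
One tuple (1,1) → sorted (1,1): b_i ≤ i ∀i, a PF.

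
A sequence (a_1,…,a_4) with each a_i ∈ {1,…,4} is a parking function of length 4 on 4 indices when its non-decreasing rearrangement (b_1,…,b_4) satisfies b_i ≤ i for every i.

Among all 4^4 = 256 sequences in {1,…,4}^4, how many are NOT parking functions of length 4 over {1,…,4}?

Count = (4+1−4)·(4+1)^{4−1} = 1·125 = 125 (Pollak)
Check (4,4,4,1) → sorted (1,4,4,4): b_2=4>2, not a PF.
4^4 − 125 = 256 − 125 = 131

131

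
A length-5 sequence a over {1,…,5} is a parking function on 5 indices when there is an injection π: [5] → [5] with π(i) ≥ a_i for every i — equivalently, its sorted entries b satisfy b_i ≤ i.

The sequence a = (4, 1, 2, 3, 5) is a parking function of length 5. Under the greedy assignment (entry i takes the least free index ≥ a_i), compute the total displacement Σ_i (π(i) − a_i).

0

Σπ = 5·6/2 = 15 (π permutes [5]); Σa = 4+1+2+3+5 = 15; disp = 15−15 = 0.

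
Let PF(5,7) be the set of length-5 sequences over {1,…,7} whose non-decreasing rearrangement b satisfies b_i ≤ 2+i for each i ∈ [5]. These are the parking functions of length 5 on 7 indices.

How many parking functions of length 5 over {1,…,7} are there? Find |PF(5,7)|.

12288

|PF| = (7−5+1)·(7+1)^(5−1) = 3 · 4096 = 12288 [KW]
Example (3,1,2,5,3) → sorted (1,2,3,3,5): b_i ≤ 2+i ∀i, a PF.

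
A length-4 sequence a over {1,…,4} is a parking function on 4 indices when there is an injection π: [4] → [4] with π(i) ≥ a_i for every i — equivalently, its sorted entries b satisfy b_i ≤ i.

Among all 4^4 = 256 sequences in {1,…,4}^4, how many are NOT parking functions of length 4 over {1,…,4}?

#PF = 1·5^3 = 1·125 = 125 [KW]
One tuple (1,3,4,4) → sorted (1,3,4,4): b_2=3>2, not a PF.
4^4 − 125 = 256 − 125 = 131

131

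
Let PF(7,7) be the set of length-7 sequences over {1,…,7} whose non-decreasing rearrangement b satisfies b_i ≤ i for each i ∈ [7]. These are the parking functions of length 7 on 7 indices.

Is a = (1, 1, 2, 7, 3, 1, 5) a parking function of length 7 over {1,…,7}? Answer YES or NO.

Order a: b = (1, 1, 1, 2, 3, 5, 7).
  b_1=1 ≤ 1
  b_2=1 ≤ 2
  b_3=1 ≤ 3
  b_4=2 ≤ 4
  b_5=3 ≤ 5
  b_6=5 ≤ 6
  b_7=7 ≤ 7
All bounds hold ⇒ YES

YES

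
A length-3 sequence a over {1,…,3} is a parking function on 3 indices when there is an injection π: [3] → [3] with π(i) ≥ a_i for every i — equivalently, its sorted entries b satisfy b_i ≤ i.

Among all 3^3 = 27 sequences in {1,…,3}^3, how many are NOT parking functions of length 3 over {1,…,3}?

11

#PF = 1·4^2 = 1·16 = 16 (Pollak)
Example (3,3,3) → sorted (3,3,3): b_1=3>1, not a PF.
Total 27; non-PF = 27−16 = 11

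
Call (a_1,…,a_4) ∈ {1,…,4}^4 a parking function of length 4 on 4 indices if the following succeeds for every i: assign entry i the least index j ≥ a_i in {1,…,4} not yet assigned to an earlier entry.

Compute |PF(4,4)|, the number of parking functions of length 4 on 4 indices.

Count = (5−4)·5^(4−1) = 1×125 = 125
One tuple (2,2,1,1) → sorted (1,1,2,2): b_i ≤ i ∀i, a PF.

125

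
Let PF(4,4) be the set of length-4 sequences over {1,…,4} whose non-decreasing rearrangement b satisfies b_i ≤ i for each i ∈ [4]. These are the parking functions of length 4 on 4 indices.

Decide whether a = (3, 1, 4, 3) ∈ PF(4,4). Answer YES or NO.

NO

Rearranged: b = (1, 3, 3, 4).
  b_1=1 ≤ 1
  b_2=3 > 2
  fails at i=2 ⇒ NO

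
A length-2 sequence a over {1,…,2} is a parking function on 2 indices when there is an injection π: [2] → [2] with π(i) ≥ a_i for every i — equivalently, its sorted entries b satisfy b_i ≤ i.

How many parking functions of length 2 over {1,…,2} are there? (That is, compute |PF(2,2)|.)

Count = (2−2+1)·(2+1)^(2−1) = 1 · 3 = 3 (Pollak)
One tuple (1,2) → sorted (1,2): b_i ≤ i ∀i, a PF.

3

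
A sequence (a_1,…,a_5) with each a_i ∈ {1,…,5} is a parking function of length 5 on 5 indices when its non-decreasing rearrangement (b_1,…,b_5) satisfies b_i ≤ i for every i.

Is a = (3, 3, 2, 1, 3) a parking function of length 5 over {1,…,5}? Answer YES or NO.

YES

Rearranged: b = (1, 2, 3, 3, 3).
  b_1=1 ≤ 1
  b_2=2 ≤ 2
  b_3=3 ≤ 3
  b_4=3 ≤ 4
  b_5=3 ≤ 5
All bounds hold ⇒ YES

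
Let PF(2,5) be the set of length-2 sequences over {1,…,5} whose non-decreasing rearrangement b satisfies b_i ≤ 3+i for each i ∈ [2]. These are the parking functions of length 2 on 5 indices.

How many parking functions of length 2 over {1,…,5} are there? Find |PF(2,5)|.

24

|PF(2,5)| = (5+1−2)·(5+1)^{2−1} = 4×6 = 24 [KW]
E.g. (4,1) → sorted (1,4): b_i ≤ 3+i ∀i, a PF.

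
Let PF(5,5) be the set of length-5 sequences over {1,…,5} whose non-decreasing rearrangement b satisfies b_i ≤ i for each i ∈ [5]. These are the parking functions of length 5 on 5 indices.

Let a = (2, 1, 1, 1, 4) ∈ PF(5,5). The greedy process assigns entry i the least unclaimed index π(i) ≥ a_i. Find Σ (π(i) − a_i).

Σπ = 15 ({1..5} each once); Σa = 2+1+1+1+4 = 9; disp = 15−9 = 6.

6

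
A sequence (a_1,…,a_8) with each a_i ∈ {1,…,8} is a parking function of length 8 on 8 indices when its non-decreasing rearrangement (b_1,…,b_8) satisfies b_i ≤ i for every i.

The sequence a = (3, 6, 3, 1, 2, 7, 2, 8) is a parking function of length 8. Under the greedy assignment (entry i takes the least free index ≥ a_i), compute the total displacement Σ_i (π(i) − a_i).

4

Σπ = 36 ({1..8} each once); Σa = 3+6+3+1+2+7+2+8 = 32; disp = 36−32 = 4.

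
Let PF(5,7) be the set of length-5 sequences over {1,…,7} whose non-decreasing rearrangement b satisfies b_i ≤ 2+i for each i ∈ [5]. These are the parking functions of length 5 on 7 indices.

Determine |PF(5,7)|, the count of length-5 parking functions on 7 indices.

12288

Count = (8−5)·8^(5−1) = 3 · 4096 = 12288 [KW]
Example (1,2,1,5,2) → sorted (1,1,2,2,5): b_i ≤ 2+i ∀i, a PF.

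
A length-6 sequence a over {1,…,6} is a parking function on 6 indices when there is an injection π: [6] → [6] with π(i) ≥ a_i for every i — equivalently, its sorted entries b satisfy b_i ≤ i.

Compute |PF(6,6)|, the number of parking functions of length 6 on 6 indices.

|PF(6,6)| = (6−6+1)·(6+1)^(6−1) = 1×16807 = 16807 [KW]
Example (3,2,1,5,6,2) → sorted (1,2,2,3,5,6): b_i ≤ i ∀i, a PF.

16807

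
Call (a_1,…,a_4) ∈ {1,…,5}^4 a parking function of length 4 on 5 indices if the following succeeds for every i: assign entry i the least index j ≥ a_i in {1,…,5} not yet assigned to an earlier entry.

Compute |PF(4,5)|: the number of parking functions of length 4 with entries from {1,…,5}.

432

Count = (6−4)·6^(4−1) = 2 · 216 = 432 [KW]
One tuple (5,3,1,1) → sorted (1,1,3,5): b_i ≤ 1+i ∀i, a PF.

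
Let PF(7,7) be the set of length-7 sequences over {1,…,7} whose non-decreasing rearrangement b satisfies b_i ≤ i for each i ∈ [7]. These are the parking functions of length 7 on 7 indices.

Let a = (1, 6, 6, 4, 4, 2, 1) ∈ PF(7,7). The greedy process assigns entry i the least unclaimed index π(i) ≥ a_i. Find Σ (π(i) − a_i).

Σπ = 28 ({1..7} each once); Σa = 1+6+6+4+4+2+1 = 24; disp = 28−24 = 4.

4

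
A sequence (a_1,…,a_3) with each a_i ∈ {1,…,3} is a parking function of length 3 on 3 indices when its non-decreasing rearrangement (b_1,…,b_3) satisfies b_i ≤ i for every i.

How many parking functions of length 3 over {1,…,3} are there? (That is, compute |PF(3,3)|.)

Count = (3+1−3)·(3+1)^{3−1} = 1·16 = 16 (Pollak)
Check (1,3,1) → sorted (1,1,3): b_i ≤ i ∀i, a PF.

16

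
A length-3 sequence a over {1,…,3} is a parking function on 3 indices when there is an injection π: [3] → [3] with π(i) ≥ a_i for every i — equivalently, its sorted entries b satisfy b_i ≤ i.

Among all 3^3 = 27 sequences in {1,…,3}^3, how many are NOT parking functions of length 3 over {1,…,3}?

11

Count = (3−3+1)·(3+1)^(3−1) = 1×16 = 16 (Konheim–Weiss)
One tuple (3,2,3) → sorted (2,3,3): b_1=2>1, not a PF.
So 27 − 16 = 11 fail.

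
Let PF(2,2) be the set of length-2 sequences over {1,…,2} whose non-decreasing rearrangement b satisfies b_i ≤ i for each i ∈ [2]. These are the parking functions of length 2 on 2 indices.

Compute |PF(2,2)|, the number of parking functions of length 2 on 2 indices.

3

Count = (2−2+1)·(2+1)^(2−1) = 1·3 = 3 (Pollak)
E.g. (2,1) → sorted (1,2): b_i ≤ i ∀i, a PF.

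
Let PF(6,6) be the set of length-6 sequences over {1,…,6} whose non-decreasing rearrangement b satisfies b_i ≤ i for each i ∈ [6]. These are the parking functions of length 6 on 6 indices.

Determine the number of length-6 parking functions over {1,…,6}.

#PF = (6−6+1)·(6+1)^(6−1) = 1 · 16807 = 16807 (Konheim–Weiss)
Check (2,3,3,1,4,2) → sorted (1,2,2,3,3,4): b_i ≤ i ∀i, a PF.

16807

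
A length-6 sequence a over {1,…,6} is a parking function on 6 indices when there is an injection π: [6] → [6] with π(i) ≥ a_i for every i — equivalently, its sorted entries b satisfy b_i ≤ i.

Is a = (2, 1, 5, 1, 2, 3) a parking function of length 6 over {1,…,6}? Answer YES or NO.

Rearranged: b = (1, 1, 2, 2, 3, 5).
  b_1=1 ≤ 1
  b_2=1 ≤ 2
  b_3=2 ≤ 3
  b_4=2 ≤ 4
  b_5=3 ≤ 5
  b_6=5 ≤ 6
All bounds hold ⇒ YES

YES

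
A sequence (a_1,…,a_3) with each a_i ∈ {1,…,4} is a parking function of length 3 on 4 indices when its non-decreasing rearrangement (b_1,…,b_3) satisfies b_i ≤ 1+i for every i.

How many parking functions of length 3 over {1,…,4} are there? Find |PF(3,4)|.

Count = (4+1−3)·(4+1)^{3−1} = 2 · 25 = 50
Example (1,3,3) → sorted (1,3,3): b_i ≤ 1+i ∀i, a PF.

50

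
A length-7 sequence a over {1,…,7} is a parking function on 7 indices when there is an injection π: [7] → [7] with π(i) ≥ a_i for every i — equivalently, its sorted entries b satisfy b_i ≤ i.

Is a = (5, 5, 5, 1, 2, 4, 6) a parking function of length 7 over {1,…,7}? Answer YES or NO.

Sorted: b = (1, 2, 4, 5, 5, 5, 6).
  b_1=1 ≤ 1
  b_2=2 ≤ 2
  b_3=4 > 3
  fails at i=3 ⇒ NO

NO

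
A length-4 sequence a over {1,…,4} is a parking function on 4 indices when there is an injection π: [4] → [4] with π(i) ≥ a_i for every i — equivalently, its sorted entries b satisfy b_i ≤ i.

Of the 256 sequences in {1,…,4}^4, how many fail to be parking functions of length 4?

131

Count = (4+1−4)·(4+1)^{4−1} = 1·125 = 125
One tuple (4,2,3,2) → sorted (2,2,3,4): b_1=2>1, not a PF.
Total 256; non-PF = 256−125 = 131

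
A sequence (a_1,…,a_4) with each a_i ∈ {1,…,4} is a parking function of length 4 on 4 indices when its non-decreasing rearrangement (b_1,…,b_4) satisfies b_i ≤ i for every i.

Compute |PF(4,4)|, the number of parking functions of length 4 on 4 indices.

125

Count = (5−4)·5^(4−1) = 1·125 = 125 (Pollak)
Check (4,2,1,1) → sorted (1,1,2,4): b_i ≤ i ∀i, a PF.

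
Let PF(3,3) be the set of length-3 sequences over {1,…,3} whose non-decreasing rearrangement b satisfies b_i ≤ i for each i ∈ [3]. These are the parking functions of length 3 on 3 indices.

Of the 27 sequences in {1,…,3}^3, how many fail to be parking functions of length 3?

#PF = (3+1−3)·(3+1)^{3−1} = 1 · 16 = 16 (Konheim–Weiss)
Check (3,3,3) → sorted (3,3,3): b_1=3>1, not a PF.
Total 27; non-PF = 27−16 = 11

11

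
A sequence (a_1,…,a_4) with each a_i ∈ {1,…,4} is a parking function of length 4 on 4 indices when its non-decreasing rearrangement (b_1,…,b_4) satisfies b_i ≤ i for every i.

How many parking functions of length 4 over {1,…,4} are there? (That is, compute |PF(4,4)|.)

|PF(4,4)| = (4−4+1)·(4+1)^(4−1) = 1·125 = 125 (Pollak)
Check (2,1,2,3) → sorted (1,2,2,3): b_i ≤ i ∀i, a PF.

125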